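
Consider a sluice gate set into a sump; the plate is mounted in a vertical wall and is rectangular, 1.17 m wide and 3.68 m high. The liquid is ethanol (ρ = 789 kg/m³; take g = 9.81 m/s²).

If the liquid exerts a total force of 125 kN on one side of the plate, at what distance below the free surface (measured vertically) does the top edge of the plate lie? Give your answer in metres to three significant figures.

d_top ≈ 1.91 m

γ = ρg = 789 × 9.81 / 1000 = 7.74009 kN/m³.
A = 1.17 × 3.68 = 4.3056 m².
From F = γ·h_c·A, the centroid depth is h_c = 125/(7.74009 × 4.3056) = 3.75086 m.
The centroid lies 3.68/2 = 1.84 m below the top edge, so the top edge sits at h_top = 3.75086 − 1.84 = 1.91086 m below the surface.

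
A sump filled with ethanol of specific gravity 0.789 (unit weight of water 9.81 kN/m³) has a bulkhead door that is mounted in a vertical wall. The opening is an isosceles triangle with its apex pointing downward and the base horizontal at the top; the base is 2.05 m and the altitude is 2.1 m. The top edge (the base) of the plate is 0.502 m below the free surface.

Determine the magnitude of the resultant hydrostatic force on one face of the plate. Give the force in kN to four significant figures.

F ≈ 20.03 kN

γ = 0.789 × 9.81 = 7.74009 kN/m³.
With the apex down, the centroid sits h/3 = 2.1/3 = 0.7 m below the base (the top edge), so the centroid depth is h_c = 0.502 + 0.7 = 1.202 m.
A = ½ × 2.05 × 2.1 = 2.1525 m².
Resultant F = γ·h_c·A = 7.74009 × 1.202 × 2.1525 = 20.026 kN.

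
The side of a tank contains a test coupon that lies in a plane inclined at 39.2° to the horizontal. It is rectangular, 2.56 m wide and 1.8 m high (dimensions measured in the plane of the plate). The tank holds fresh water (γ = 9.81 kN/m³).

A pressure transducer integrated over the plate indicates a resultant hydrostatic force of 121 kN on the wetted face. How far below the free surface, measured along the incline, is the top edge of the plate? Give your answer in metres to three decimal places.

γ = 9.81 kN/m³.
A = 2.56 × 1.8 = 4.608 m².
From F = γ·h_c·A, the centroid depth is h_c = 121/(9.81 × 4.608) = 2.67673 m.
Let θ = 39.2° be the plate's angle to the horizontal; measure y along the incline from where the plane meets the free surface. Vertical depth h = y·sinθ with sinθ = 0.632029.
Along the incline, y_c = h_c/sinθ = 2.67673/0.632029 = 4.23514 m.
The centroid lies 1.8/2 = 0.9 m below the top edge, so the top edge sits at y_top = 4.23514 − 0.9 = 3.33514 m along the incline.

y_top ≈ 3.335 m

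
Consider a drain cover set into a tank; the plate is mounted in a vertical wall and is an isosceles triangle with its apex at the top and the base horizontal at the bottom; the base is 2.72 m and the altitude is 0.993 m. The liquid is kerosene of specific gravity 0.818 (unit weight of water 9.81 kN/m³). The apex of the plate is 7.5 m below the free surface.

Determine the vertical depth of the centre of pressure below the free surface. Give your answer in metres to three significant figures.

γ = 0.818 × 9.81 = 8.02458 kN/m³.
With the apex up, the centroid sits 2h/3 = 2 × 0.993/3 = 0.662 m below the apex, so the centroid depth is h_c = 7.5 + 0.662 = 8.162 m.
A = ½ × 2.72 × 0.993 = 1.35048 m².
Resultant F = γ·h_c·A = 8.02458 × 8.162 × 1.35048 = 88.4519 kN.
I_c = b·h³/36 = 2.72 × 0.993³/36 = 0.07398 m⁴.
Centre of pressure: y_p = y_c + I_c/(y_c·A) = 8.162 + 0.07398/(8.162 × 1.35048) = 8.162 + 0.00671165 = 8.16871 m along the plane.

h_p = 8.17 m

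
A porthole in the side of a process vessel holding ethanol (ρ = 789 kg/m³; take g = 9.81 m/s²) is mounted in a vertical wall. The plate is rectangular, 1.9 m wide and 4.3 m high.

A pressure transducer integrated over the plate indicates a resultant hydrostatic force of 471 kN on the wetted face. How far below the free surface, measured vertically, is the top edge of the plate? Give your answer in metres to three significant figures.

γ = ρg = 789 × 9.81 / 1000 = 7.74009 kN/m³.
A = 1.9 × 4.3 = 8.17 m².
From F = γ·h_c·A, the centroid depth is h_c = 471/(7.74009 × 8.17) = 7.44823 m.
The centroid lies 4.3/2 = 2.15 m below the top edge, so the top edge sits at h_top = 7.44823 − 2.15 = 5.29823 m below the surface.

d_top ≈ 5.30 m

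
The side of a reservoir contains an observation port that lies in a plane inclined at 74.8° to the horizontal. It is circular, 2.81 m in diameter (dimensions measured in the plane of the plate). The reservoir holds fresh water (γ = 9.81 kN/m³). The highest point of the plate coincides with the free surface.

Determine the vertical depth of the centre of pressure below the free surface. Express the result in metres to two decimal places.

γ = 9.81 kN/m³.
Let θ = 74.8° be the plate's angle to the horizontal; measure y along the incline from where the plane meets the free surface. Vertical depth h = y·sinθ with sinθ = 0.965016.
The centroid is at the centre, 1.405 m below the top of the plate, so y_c = 1.405 m and h_c = 1.405 × 0.965016 = 1.35585 m.
A = π(1.405)² = 6.20158 m².
Resultant F = γ·h_c·A = 9.81 × 1.35585 × 6.20158 = 82.4865 kN.
I_c = πr⁴/4 = π × 1.405⁴/4 = 3.06052 m⁴.
Centre of pressure: y_p = y_c + I_c/(y_c·A) = 1.405 + 3.06052/(1.405 × 6.20158) = 1.405 + 0.35125 = 1.75625 m along the plane.
Vertically, h_p = y_p·sinθ = 1.75625 × 0.965016 = 1.69481 m.

h_p = 1.69 m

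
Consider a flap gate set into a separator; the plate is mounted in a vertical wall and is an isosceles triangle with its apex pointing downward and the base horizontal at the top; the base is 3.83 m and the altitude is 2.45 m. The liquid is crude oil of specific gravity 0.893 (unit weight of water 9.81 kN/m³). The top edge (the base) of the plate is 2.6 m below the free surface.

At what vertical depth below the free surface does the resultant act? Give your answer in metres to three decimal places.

γ = 0.893 × 9.81 = 8.76033 kN/m³.
With the apex down, the centroid sits h/3 = 2.45/3 = 0.816667 m below the base (the top edge), so the centroid depth is h_c = 2.6 + 0.816667 = 3.41667 m.
A = ½ × 3.83 × 2.45 = 4.69175 m².
Resultant F = γ·h_c·A = 8.76033 × 3.41667 × 4.69175 = 140.43 kN.
I_c = b·h³/36 = 3.83 × 2.45³/36 = 1.56457 m⁴.
Centre of pressure: y_p = y_c + I_c/(y_c·A) = 3.41667 + 1.56457/(3.41667 × 4.69175) = 3.41667 + 0.0976016 = 3.51427 m along the plane.

h_p = 3.514 m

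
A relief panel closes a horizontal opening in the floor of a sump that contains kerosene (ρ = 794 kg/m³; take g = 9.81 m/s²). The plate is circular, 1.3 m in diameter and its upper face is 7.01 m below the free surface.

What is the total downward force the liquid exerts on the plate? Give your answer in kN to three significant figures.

γ = ρg = 794 × 9.81 / 1000 = 7.78914 kN/m³.
The plate is horizontal, so pressure is uniform at p = γ·h = 7.78914 × 7.01 = 54.6019 kN/m².
A = π(0.65)² = 1.32732 m².
F = p·A = 54.6019 × 1.32732 = 72.4742 kN.

F ≈ 72.5 kN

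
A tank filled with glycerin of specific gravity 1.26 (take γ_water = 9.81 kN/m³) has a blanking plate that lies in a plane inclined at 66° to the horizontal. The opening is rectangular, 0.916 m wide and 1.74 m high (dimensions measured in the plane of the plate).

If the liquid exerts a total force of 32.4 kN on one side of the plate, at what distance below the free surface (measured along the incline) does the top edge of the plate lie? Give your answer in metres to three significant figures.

y_top ≈ 0.930 m

γ = 1.26 × 9.81 = 12.3606 kN/m³.
A = 0.916 × 1.74 = 1.59384 m².
From F = γ·h_c·A, the centroid depth is h_c = 32.4/(12.3606 × 1.59384) = 1.6446 m.
Let θ = 66° be the plate's angle to the horizontal; measure y along the incline from where the plane meets the free surface. Vertical depth h = y·sinθ with sinθ = 0.913545.
Along the incline, y_c = h_c/sinθ = 1.6446/0.913545 = 1.80024 m.
The centroid lies 1.74/2 = 0.87 m below the top edge, so the top edge sits at y_top = 1.80024 − 0.87 = 0.93024 m along the incline.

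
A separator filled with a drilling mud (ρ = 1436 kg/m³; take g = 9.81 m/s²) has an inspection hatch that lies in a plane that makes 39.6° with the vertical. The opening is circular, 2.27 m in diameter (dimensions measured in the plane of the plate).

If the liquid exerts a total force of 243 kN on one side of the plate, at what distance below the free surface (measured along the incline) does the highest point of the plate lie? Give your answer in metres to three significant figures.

γ = ρg = 1436 × 9.81 / 1000 = 14.08716 kN/m³.
A = π(1.135)² = 4.04708 m².
From F = γ·h_c·A, the centroid depth is h_c = 243/(14.08716 × 4.04708) = 4.26227 m.
The plate makes 39.6° with the vertical, i.e. θ = 90° − 39.6° = 50.4° to the horizontal. Measuring y along the incline from the free-surface line, vertical depth h = y·sinθ with sinθ = 0.770513.
Along the incline, y_c = h_c/sinθ = 4.26227/0.770513 = 5.53173 m.
The centroid is at the centre, 1.135 m below the top of the plate, so the highest point sits at y_top = 5.53173 − 1.135 = 4.39673 m along the incline.

y_top ≈ 4.40 m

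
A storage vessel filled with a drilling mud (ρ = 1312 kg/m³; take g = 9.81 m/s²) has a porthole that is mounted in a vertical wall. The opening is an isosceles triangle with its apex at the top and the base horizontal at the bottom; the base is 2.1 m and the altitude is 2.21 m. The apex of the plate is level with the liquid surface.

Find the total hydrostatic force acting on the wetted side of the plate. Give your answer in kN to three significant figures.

γ = ρg = 1312 × 9.81 / 1000 = 12.87072 kN/m³.
With the apex up, the centroid sits 2h/3 = 2 × 2.21/3 = 1.47333 m below the apex, so the centroid depth is h_c = 1.47333 m.
A = ½ × 2.1 × 2.21 = 2.3205 m².
Resultant F = γ·h_c·A = 12.87072 × 1.47333 × 2.3205 = 44.0032 kN.

F ≈ 44.0 kN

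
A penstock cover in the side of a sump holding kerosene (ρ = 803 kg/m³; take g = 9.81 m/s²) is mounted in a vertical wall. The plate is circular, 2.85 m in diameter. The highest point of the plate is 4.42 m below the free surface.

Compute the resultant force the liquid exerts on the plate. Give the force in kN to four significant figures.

F ≈ 293.7 kN

γ = ρg = 803 × 9.81 / 1000 = 7.87743 kN/m³.
The centroid is at the centre, 1.425 m below the top of the plate, so the centroid depth is h_c = 4.42 + 1.425 = 5.845 m.
A = π(1.425)² = 6.3794 m².
Resultant F = γ·h_c·A = 7.87743 × 5.845 × 6.3794 = 293.73 kN.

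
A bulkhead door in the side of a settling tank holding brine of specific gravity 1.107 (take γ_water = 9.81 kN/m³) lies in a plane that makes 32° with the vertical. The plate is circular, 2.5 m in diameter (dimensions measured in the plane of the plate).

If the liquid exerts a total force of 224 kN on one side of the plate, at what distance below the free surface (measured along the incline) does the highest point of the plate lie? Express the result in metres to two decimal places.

y_top ≈ 3.70 m

γ = 1.107 × 9.81 = 10.85967 kN/m³.
A = π(1.25)² = 4.90874 m².
From F = γ·h_c·A, the centroid depth is h_c = 224/(10.85967 × 4.90874) = 4.20205 m.
The plate makes 32° with the vertical, i.e. θ = 90° − 32° = 58° to the horizontal. Measuring y along the incline from the free-surface line, vertical depth h = y·sinθ with sinθ = 0.848048.
Along the incline, y_c = h_c/sinθ = 4.20205/0.848048 = 4.95497 m.
The centroid is at the centre, 1.25 m below the top of the plate, so the highest point sits at y_top = 4.95497 − 1.25 = 3.70497 m along the incline.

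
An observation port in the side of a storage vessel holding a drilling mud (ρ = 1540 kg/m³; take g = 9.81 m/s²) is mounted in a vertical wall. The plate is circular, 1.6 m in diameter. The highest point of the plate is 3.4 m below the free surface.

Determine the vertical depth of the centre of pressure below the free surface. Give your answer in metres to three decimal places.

γ = ρg = 1540 × 9.81 / 1000 = 15.1074 kN/m³.
The centroid is at the centre, 0.8 m below the top of the plate, so the centroid depth is h_c = 3.4 + 0.8 = 4.2 m.
A = π(0.8)² = 2.01062 m².
Resultant F = γ·h_c·A = 15.1074 × 4.2 × 2.01062 = 127.576 kN.
I_c = πr⁴/4 = π × 0.8⁴/4 = 0.321699 m⁴.
Centre of pressure: y_p = y_c + I_c/(y_c·A) = 4.2 + 0.321699/(4.2 × 2.01062) = 4.2 + 0.0380952 = 4.2381 m along the plane.

h_p = 4.238 m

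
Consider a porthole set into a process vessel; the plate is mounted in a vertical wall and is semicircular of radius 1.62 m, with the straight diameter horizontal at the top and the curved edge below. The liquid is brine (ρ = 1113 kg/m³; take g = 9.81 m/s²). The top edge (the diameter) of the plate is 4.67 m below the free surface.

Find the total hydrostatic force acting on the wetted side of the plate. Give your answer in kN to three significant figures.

F ≈ 241 kN

γ = ρg = 1113 × 9.81 / 1000 = 10.91853 kN/m³.
The centroid of a semicircle lies 4r/(3π) = 0.687549 m from the diameter, here below the top edge, so the centroid depth is h_c = 4.67 + 0.687549 = 5.35755 m.
A = πr²/2 = π × 1.62²/2 = 4.1224 m².
Resultant F = γ·h_c·A = 10.91853 × 5.35755 × 4.1224 = 241.146 kN.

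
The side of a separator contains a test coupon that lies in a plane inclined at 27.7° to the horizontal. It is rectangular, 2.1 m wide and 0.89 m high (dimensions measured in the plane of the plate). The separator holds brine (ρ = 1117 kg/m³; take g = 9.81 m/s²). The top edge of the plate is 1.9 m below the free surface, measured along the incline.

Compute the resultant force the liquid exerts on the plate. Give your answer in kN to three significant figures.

γ = ρg = 1117 × 9.81 / 1000 = 10.95777 kN/m³.
Let θ = 27.7° be the plate's angle to the horizontal; measure y along the incline from where the plane meets the free surface. Vertical depth h = y·sinθ with sinθ = 0.464842.
The centroid lies 0.89/2 = 0.445 m below the top edge, so y_c = 1.9 + 0.445 = 2.345 m and h_c = 2.345 × 0.464842 = 1.09005 m.
A = 2.1 × 0.89 = 1.869 m².
Resultant F = γ·h_c·A = 10.95777 × 1.09005 × 1.869 = 22.3243 kN.

F ≈ 22.3 kN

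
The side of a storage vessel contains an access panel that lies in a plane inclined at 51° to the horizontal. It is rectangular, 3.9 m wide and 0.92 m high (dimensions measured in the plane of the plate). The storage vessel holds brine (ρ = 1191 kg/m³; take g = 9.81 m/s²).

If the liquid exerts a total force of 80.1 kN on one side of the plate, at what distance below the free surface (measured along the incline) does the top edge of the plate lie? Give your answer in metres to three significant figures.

y_top ≈ 2.00 m

γ = ρg = 1191 × 9.81 / 1000 = 11.68371 kN/m³.
A = 3.9 × 0.92 = 3.588 m².
From F = γ·h_c·A, the centroid depth is h_c = 80.1/(11.68371 × 3.588) = 1.91073 m.
Let θ = 51° be the plate's angle to the horizontal; measure y along the incline from where the plane meets the free surface. Vertical depth h = y·sinθ with sinθ = 0.777146.
Along the incline, y_c = h_c/sinθ = 1.91073/0.777146 = 2.45865 m.
The centroid lies 0.92/2 = 0.46 m below the top edge, so the top edge sits at y_top = 2.45865 − 0.46 = 1.99865 m along the incline.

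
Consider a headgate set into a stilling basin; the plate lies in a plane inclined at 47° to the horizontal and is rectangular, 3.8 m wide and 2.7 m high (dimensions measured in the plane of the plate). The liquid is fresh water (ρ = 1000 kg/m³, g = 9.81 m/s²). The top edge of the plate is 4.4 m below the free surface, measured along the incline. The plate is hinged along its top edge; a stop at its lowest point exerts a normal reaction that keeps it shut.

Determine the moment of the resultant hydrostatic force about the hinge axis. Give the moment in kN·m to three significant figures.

M ≈ 616 kN·m

γ = ρg = 1000 × 9.81 = 9810 N/m³ = 9.81 kN/m³.
Let θ = 47° be the plate's angle to the horizontal; measure y along the incline from where the plane meets the free surface. Vertical depth h = y·sinθ with sinθ = 0.731354.
The centroid lies 2.7/2 = 1.35 m below the top edge, so y_c = 4.4 + 1.35 = 5.75 m and h_c = 5.75 × 0.731354 = 4.20529 m.
A = 3.8 × 2.7 = 10.26 m².
Resultant F = γ·h_c·A = 9.81 × 4.20529 × 10.26 = 423.265 kN.
I_c = b·h³/12 = 3.8 × 2.7³/12 = 6.23295 m⁴.
Centre of pressure: y_p = y_c + I_c/(y_c·A) = 5.75 + 6.23295/(5.75 × 10.26) = 5.75 + 0.105652 = 5.85565 m along the plane.
The resultant acts 1.35 + 0.105652 = 1.45565 m (along the plate) below the hinge at the top edge, so the moment about the hinge is M = F × 1.45565 = 423.265 × 1.45565 = 616.126 kN·m.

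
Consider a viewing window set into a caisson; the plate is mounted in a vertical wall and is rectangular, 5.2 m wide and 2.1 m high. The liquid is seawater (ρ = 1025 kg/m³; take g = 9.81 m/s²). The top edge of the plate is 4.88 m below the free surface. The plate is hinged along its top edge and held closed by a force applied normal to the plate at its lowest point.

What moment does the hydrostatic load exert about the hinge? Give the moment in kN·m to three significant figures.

γ = ρg = 1025 × 9.81 / 1000 = 10.05525 kN/m³.
The centroid lies 2.1/2 = 1.05 m below the top edge, so the centroid depth is h_c = 4.88 + 1.05 = 5.93 m.
A = 5.2 × 2.1 = 10.92 m².
Resultant F = γ·h_c·A = 10.05525 × 5.93 × 10.92 = 651.134 kN.
I_c = b·h³/12 = 5.2 × 2.1³/12 = 4.0131 m⁴.
Centre of pressure: y_p = y_c + I_c/(y_c·A) = 5.93 + 4.0131/(5.93 × 10.92) = 5.93 + 0.061973 = 5.99197 m along the plane.
The resultant acts 1.05 + 0.061973 = 1.11197 m (along the plate) below the hinge at the top edge, so the moment about the hinge is M = F × 1.11197 = 651.134 × 1.11197 = 724.041 kN·m.

M ≈ 724 kN·m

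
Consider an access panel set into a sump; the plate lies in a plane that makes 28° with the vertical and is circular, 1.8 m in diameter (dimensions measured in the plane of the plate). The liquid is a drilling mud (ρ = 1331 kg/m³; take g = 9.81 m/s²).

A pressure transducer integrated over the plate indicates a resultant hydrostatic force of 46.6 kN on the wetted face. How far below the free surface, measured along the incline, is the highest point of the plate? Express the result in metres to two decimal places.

y_top ≈ 0.69 m

γ = ρg = 1331 × 9.81 / 1000 = 13.05711 kN/m³.
A = π(0.9)² = 2.54469 m².
From F = γ·h_c·A, the centroid depth is h_c = 46.6/(13.05711 × 2.54469) = 1.4025 m.
The plate makes 28° with the vertical, i.e. θ = 90° − 28° = 62° to the horizontal. Measuring y along the incline from the free-surface line, vertical depth h = y·sinθ with sinθ = 0.882948.
Along the incline, y_c = h_c/sinθ = 1.4025/0.882948 = 1.58843 m.
The centroid is at the centre, 0.9 m below the top of the plate, so the highest point sits at y_top = 1.58843 − 0.9 = 0.68843 m along the incline.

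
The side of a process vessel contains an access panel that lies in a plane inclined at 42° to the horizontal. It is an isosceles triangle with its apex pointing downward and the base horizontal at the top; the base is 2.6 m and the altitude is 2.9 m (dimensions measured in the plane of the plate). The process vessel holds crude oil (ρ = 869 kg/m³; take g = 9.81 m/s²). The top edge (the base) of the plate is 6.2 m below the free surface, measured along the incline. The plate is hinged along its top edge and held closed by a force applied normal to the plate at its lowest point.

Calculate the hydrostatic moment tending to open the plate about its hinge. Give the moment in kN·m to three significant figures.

γ = ρg = 869 × 9.81 / 1000 = 8.52489 kN/m³.
Let θ = 42° be the plate's angle to the horizontal; measure y along the incline from where the plane meets the free surface. Vertical depth h = y·sinθ with sinθ = 0.669131.
With the apex down, the centroid sits h/3 = 2.9/3 = 0.966667 m below the base (the top edge), so y_c = 6.2 + 0.966667 = 7.16667 m and h_c = 7.16667 × 0.669131 = 4.79544 m.
A = ½ × 2.6 × 2.9 = 3.77 m².
Resultant F = γ·h_c·A = 8.52489 × 4.79544 × 3.77 = 154.12 kN.
I_c = b·h³/36 = 2.6 × 2.9³/36 = 1.76143 m⁴.
Centre of pressure: y_p = y_c + I_c/(y_c·A) = 7.16667 + 1.76143/(7.16667 × 3.77) = 7.16667 + 0.0651939 = 7.23186 m along the plane.
The resultant acts 0.966667 + 0.0651939 = 1.03186 m (along the plate) below the hinge at the top edge, so the moment about the hinge is M = F × 1.03186 = 154.12 × 1.03186 = 159.03 kN·m.

M ≈ 159 kN·m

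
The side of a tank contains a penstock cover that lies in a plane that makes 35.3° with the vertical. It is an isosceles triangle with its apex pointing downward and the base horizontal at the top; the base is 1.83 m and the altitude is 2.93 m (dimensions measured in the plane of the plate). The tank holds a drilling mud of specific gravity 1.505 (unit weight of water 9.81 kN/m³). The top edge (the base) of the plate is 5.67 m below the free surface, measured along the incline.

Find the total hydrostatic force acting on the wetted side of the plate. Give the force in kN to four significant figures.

γ = 1.505 × 9.81 = 14.76405 kN/m³.
The plate makes 35.3° with the vertical, i.e. θ = 90° − 35.3° = 54.7° to the horizontal. Measuring y along the incline from the free-surface line, vertical depth h = y·sinθ with sinθ = 0.816138.
With the apex down, the centroid sits h/3 = 2.93/3 = 0.976667 m below the base (the top edge), so y_c = 5.67 + 0.976667 = 6.64667 m and h_c = 6.64667 × 0.816138 = 5.4246 m.
A = ½ × 1.83 × 2.93 = 2.68095 m².
Resultant F = γ·h_c·A = 14.76405 × 5.4246 × 2.68095 = 214.715 kN.

F ≈ 214.7 kN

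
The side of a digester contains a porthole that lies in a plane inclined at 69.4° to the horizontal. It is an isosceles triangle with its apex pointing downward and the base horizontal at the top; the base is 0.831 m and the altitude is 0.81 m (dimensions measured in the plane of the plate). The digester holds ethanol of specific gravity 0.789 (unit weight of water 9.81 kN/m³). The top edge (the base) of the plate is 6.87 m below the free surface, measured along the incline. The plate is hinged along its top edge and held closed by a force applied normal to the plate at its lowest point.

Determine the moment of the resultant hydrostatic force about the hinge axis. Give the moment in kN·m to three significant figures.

γ = 0.789 × 9.81 = 7.74009 kN/m³.
Let θ = 69.4° be the plate's angle to the horizontal; measure y along the incline from where the plane meets the free surface. Vertical depth h = y·sinθ with sinθ = 0.936060.
With the apex down, the centroid sits h/3 = 0.81/3 = 0.27 m below the base (the top edge), so y_c = 6.87 + 0.27 = 7.14 m and h_c = 7.14 × 0.936060 = 6.68347 m.
A = ½ × 0.831 × 0.81 = 0.336555 m².
Resultant F = γ·h_c·A = 7.74009 × 6.68347 × 0.336555 = 17.4102 kN.
I_c = b·h³/36 = 0.831 × 0.81³/36 = 0.0122674 m⁴.
Centre of pressure: y_p = y_c + I_c/(y_c·A) = 7.14 + 0.0122674/(7.14 × 0.336555) = 7.14 + 0.00510503 = 7.14511 m along the plane.
The resultant acts 0.27 + 0.00510503 = 0.275105 m (along the plate) below the hinge at the top edge, so the moment about the hinge is M = F × 0.275105 = 17.4102 × 0.275105 = 4.78963 kN·m.

M ≈ 4.79 kN·m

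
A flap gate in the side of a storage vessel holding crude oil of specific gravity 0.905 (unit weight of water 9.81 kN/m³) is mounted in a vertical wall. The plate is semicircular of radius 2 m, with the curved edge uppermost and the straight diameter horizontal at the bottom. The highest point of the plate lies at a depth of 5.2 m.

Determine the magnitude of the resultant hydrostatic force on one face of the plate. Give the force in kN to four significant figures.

γ = 0.905 × 9.81 = 8.87805 kN/m³.
The centroid lies 4r/(3π) = 0.848826 m above the diameter, so r − 4r/(3π) = 2 − 0.848826 = 1.15117 m below the topmost point, so the centroid depth is h_c = 5.2 + 1.15117 = 6.35117 m.
A = πr²/2 = π × 2²/2 = 6.28319 m².
Resultant F = γ·h_c·A = 8.87805 × 6.35117 × 6.28319 = 354.284 kN.

F ≈ 354.3 kN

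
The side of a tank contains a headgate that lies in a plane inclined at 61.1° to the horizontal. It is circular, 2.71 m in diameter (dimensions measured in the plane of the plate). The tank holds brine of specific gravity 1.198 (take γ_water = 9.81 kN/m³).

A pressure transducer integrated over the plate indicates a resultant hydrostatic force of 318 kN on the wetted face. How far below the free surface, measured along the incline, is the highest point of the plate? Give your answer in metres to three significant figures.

γ = 1.198 × 9.81 = 11.75238 kN/m³.
A = π(1.355)² = 5.76804 m².
From F = γ·h_c·A, the centroid depth is h_c = 318/(11.75238 × 5.76804) = 4.69108 m.
Let θ = 61.1° be the plate's angle to the horizontal; measure y along the incline from where the plane meets the free surface. Vertical depth h = y·sinθ with sinθ = 0.875465.
Along the incline, y_c = h_c/sinθ = 4.69108/0.875465 = 5.35839 m.
The centroid is at the centre, 1.355 m below the top of the plate, so the highest point sits at y_top = 5.35839 − 1.355 = 4.00339 m along the incline.

y_top ≈ 4.00 m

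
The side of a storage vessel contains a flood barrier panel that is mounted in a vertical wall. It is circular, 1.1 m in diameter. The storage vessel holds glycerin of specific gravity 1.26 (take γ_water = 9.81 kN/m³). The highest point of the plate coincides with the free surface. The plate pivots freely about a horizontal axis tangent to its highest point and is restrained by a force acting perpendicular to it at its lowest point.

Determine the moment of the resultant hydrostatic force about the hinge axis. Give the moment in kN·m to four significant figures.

M ≈ 4.442 kN·m

γ = 1.26 × 9.81 = 12.3606 kN/m³.
The centroid is at the centre, 0.55 m below the top of the plate, so the centroid depth is h_c = 0.55 m.
A = π(0.55)² = 0.950332 m².
Resultant F = γ·h_c·A = 12.3606 × 0.55 × 0.950332 = 6.46067 kN.
I_c = πr⁴/4 = π × 0.55⁴/4 = 0.0718688 m⁴.
Centre of pressure: y_p = y_c + I_c/(y_c·A) = 0.55 + 0.0718688/(0.55 × 0.950332) = 0.55 + 0.1375 = 0.6875 m along the plane.
The resultant acts 0.55 + 0.1375 = 0.6875 m (along the plate) below the hinge at the top edge, so the moment about the hinge is M = F × 0.6875 = 6.46067 × 0.6875 = 4.44171 kN·m.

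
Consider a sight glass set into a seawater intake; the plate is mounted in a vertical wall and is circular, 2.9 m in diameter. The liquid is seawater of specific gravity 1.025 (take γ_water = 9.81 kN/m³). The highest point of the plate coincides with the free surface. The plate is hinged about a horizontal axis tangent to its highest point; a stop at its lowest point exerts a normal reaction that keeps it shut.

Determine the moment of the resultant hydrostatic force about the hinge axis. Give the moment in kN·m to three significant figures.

γ = 1.025 × 9.81 = 10.05525 kN/m³.
The centroid is at the centre, 1.45 m below the top of the plate, so the centroid depth is h_c = 1.45 m.
A = π(1.45)² = 6.6052 m².
Resultant F = γ·h_c·A = 10.05525 × 1.45 × 6.6052 = 96.3046 kN.
I_c = πr⁴/4 = π × 1.45⁴/4 = 3.47186 m⁴.
Centre of pressure: y_p = y_c + I_c/(y_c·A) = 1.45 + 3.47186/(1.45 × 6.6052) = 1.45 + 0.3625 = 1.8125 m along the plane.
The resultant acts 1.45 + 0.3625 = 1.8125 m (along the plate) below the hinge at the top edge, so the moment about the hinge is M = F × 1.8125 = 96.3046 × 1.8125 = 174.552 kN·m.

M ≈ 175 kN·m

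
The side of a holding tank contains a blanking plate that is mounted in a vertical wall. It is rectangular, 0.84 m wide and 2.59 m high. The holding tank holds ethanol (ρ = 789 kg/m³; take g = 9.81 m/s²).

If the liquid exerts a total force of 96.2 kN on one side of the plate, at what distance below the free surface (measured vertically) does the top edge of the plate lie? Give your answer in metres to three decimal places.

γ = ρg = 789 × 9.81 / 1000 = 7.74009 kN/m³.
A = 0.84 × 2.59 = 2.1756 m².
From F = γ·h_c·A, the centroid depth is h_c = 96.2/(7.74009 × 2.1756) = 5.71281 m.
The centroid lies 2.59/2 = 1.295 m below the top edge, so the top edge sits at h_top = 5.71281 − 1.295 = 4.41781 m below the surface.

d_top ≈ 4.418 m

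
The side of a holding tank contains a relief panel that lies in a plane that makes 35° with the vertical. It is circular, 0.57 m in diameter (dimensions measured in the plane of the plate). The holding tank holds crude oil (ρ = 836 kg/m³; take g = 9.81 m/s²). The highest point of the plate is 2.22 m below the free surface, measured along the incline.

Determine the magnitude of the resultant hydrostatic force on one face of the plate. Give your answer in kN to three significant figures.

γ = ρg = 836 × 9.81 / 1000 = 8.20116 kN/m³.
The plate makes 35° with the vertical, i.e. θ = 90° − 35° = 55° to the horizontal. Measuring y along the incline from the free-surface line, vertical depth h = y·sinθ with sinθ = 0.819152.
The centroid is at the centre, 0.285 m below the top of the plate, so y_c = 2.22 + 0.285 = 2.505 m and h_c = 2.505 × 0.819152 = 2.05198 m.
A = π(0.285)² = 0.255176 m².
Resultant F = γ·h_c·A = 8.20116 × 2.05198 × 0.255176 = 4.29426 kN.

F ≈ 4.29 kN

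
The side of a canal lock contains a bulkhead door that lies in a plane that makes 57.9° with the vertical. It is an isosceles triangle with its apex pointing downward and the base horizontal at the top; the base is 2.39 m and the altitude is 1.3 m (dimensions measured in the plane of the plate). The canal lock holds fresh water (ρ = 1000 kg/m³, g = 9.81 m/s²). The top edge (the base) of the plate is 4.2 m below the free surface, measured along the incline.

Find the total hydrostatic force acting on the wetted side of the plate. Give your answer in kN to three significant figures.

F ≈ 37.5 kN

γ = ρg = 1000 × 9.81 = 9810 N/m³ = 9.81 kN/m³.
The plate makes 57.9° with the vertical, i.e. θ = 90° − 57.9° = 32.1° to the horizontal. Measuring y along the incline from the free-surface line, vertical depth h = y·sinθ with sinθ = 0.531399.
With the apex down, the centroid sits h/3 = 1.3/3 = 0.433333 m below the base (the top edge), so y_c = 4.2 + 0.433333 = 4.63333 m and h_c = 4.63333 × 0.531399 = 2.46215 m.
A = ½ × 2.39 × 1.3 = 1.5535 m².
Resultant F = γ·h_c·A = 9.81 × 2.46215 × 1.5535 = 37.5228 kN.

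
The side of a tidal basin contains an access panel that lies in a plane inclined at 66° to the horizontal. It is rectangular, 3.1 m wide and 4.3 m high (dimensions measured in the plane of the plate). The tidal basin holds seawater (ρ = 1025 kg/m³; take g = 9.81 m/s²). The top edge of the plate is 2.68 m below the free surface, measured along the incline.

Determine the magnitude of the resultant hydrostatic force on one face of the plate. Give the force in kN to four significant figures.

γ = ρg = 1025 × 9.81 / 1000 = 10.05525 kN/m³.
Let θ = 66° be the plate's angle to the horizontal; measure y along the incline from where the plane meets the free surface. Vertical depth h = y·sinθ with sinθ = 0.913545.
The centroid lies 4.3/2 = 2.15 m below the top edge, so y_c = 2.68 + 2.15 = 4.83 m and h_c = 4.83 × 0.913545 = 4.41242 m.
A = 3.1 × 4.3 = 13.33 m².
Resultant F = γ·h_c·A = 10.05525 × 4.41242 × 13.33 = 591.425 kN.

F ≈ 591.4 kN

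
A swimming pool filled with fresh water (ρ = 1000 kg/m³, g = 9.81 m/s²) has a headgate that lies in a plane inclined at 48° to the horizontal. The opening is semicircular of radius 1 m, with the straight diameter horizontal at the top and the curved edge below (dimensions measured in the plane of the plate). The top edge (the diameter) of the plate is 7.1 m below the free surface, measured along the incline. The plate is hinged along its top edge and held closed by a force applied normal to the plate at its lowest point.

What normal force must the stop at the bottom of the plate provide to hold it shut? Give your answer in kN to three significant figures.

P ≈ 37.4 kN

γ = ρg = 1000 × 9.81 = 9810 N/m³ = 9.81 kN/m³.
Let θ = 48° be the plate's angle to the horizontal; measure y along the incline from where the plane meets the free surface. Vertical depth h = y·sinθ with sinθ = 0.743145.
The centroid of a semicircle lies 4r/(3π) = 0.424413 m from the diameter, here below the top edge, so y_c = 7.1 + 0.424413 = 7.52441 m and h_c = 7.52441 × 0.743145 = 5.59173 m.
A = πr²/2 = π × 1²/2 = 1.5708 m².
Resultant F = γ·h_c·A = 9.81 × 5.59173 × 1.5708 = 86.166 kN.
I_c = (π/8 − 8/(9π))·r⁴ = 0.109757 × 1⁴ = 0.109757 m⁴.
Centre of pressure: y_p = y_c + I_c/(y_c·A) = 7.52441 + 0.109757/(7.52441 × 1.5708) = 7.52441 + 0.00928622 = 7.5337 m along the plane.
The resultant acts 0.424413 + 0.00928622 = 0.433699 m (along the plate) below the hinge at the top edge, so the moment about the hinge is M = F × 0.433699 = 86.166 × 0.433699 = 37.3701 kN·m.
A normal force at the bottom, 1 m from the hinge, must supply this moment: P = 37.3701/1 = 37.3701 kN.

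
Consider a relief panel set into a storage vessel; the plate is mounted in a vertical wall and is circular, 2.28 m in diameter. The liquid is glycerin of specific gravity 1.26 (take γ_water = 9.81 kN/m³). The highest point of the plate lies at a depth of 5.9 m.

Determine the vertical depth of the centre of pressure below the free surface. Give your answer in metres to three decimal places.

γ = 1.26 × 9.81 = 12.3606 kN/m³.
The centroid is at the centre, 1.14 m below the top of the plate, so the centroid depth is h_c = 5.9 + 1.14 = 7.04 m.
A = π(1.14)² = 4.08281 m².
Resultant F = γ·h_c·A = 12.3606 × 7.04 × 4.08281 = 355.281 kN.
I_c = πr⁴/4 = π × 1.14⁴/4 = 1.32651 m⁴.
Centre of pressure: y_p = y_c + I_c/(y_c·A) = 7.04 + 1.32651/(7.04 × 4.08281) = 7.04 + 0.0461507 = 7.08615 m along the plane.

h_p = 7.086 m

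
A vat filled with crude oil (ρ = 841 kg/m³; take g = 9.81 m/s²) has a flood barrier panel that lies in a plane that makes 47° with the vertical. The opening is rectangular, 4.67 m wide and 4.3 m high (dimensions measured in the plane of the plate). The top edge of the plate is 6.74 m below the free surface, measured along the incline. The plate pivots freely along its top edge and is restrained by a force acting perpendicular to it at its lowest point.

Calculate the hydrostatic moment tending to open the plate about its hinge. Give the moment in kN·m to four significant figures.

γ = ρg = 841 × 9.81 / 1000 = 8.25021 kN/m³.
The plate makes 47° with the vertical, i.e. θ = 90° − 47° = 43° to the horizontal. Measuring y along the incline from the free-surface line, vertical depth h = y·sinθ with sinθ = 0.681998.
The centroid lies 4.3/2 = 2.15 m below the top edge, so y_c = 6.74 + 2.15 = 8.89 m and h_c = 8.89 × 0.681998 = 6.06296 m.
A = 4.67 × 4.3 = 20.081 m².
Resultant F = γ·h_c·A = 8.25021 × 6.06296 × 20.081 = 1004.47 kN.
I_c = b·h³/12 = 4.67 × 4.3³/12 = 30.9415 m⁴.
Centre of pressure: y_p = y_c + I_c/(y_c·A) = 8.89 + 30.9415/(8.89 × 20.081) = 8.89 + 0.173322 = 9.06332 m along the plane.
The resultant acts 2.15 + 0.173322 = 2.32332 m (along the plate) below the hinge at the top edge, so the moment about the hinge is M = F × 2.32332 = 1004.47 × 2.32332 = 2333.71 kN·m.

M ≈ 2334 kN·m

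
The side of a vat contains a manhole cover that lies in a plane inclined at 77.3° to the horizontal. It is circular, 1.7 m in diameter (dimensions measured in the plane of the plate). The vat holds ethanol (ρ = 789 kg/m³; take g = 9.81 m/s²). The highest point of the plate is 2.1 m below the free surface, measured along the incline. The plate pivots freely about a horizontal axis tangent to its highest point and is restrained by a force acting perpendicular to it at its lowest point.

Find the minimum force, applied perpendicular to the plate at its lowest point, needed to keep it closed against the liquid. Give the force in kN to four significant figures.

γ = ρg = 789 × 9.81 / 1000 = 7.74009 kN/m³.
Let θ = 77.3° be the plate's angle to the horizontal; measure y along the incline from where the plane meets the free surface. Vertical depth h = y·sinθ with sinθ = 0.975535.
The centroid is at the centre, 0.85 m below the top of the plate, so y_c = 2.1 + 0.85 = 2.95 m and h_c = 2.95 × 0.975535 = 2.87783 m.
A = π(0.85)² = 2.2698 m².
Resultant F = γ·h_c·A = 7.74009 × 2.87783 × 2.2698 = 50.559 kN.
I_c = πr⁴/4 = π × 0.85⁴/4 = 0.409983 m⁴.
Centre of pressure: y_p = y_c + I_c/(y_c·A) = 2.95 + 0.409983/(2.95 × 2.2698) = 2.95 + 0.0612289 = 3.01123 m along the plane.
The resultant acts 0.85 + 0.0612289 = 0.911229 m (along the plate) below the hinge at the top edge, so the moment about the hinge is M = F × 0.911229 = 50.559 × 0.911229 = 46.0708 kN·m.
A normal force at the bottom, 1.7 m from the hinge, must supply this moment: P = 46.0708/1.7 = 27.1005 kN.

P ≈ 27.10 kN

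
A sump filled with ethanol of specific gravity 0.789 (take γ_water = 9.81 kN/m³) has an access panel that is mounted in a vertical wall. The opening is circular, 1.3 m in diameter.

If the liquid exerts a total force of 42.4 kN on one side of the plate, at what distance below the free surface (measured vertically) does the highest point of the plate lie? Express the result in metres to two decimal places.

d_top ≈ 3.48 m

γ = 0.789 × 9.81 = 7.74009 kN/m³.
A = π(0.65)² = 1.32732 m².
From F = γ·h_c·A, the centroid depth is h_c = 42.4/(7.74009 × 1.32732) = 4.12709 m.
The centroid is at the centre, 0.65 m below the top of the plate, so the highest point sits at h_top = 4.12709 − 0.65 = 3.47709 m below the surface.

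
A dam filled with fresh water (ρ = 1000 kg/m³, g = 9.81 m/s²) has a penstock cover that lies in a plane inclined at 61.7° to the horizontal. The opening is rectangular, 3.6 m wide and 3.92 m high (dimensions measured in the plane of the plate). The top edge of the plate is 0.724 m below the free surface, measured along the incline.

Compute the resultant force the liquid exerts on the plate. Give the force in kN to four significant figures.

γ = ρg = 1000 × 9.81 = 9810 N/m³ = 9.81 kN/m³.
Let θ = 61.7° be the plate's angle to the horizontal; measure y along the incline from where the plane meets the free surface. Vertical depth h = y·sinθ with sinθ = 0.880477.
The centroid lies 3.92/2 = 1.96 m below the top edge, so y_c = 0.724 + 1.96 = 2.684 m and h_c = 2.684 × 0.880477 = 2.3632 m.
A = 3.6 × 3.92 = 14.112 m².
Resultant F = γ·h_c·A = 9.81 × 2.3632 × 14.112 = 327.158 kN.

F ≈ 327.2 kN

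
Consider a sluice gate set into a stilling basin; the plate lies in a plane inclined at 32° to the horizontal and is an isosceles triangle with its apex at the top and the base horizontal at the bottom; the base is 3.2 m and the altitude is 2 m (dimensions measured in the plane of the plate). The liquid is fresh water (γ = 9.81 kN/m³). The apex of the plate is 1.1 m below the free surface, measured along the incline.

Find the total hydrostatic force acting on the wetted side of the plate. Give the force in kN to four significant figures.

γ = 9.81 kN/m³.
Let θ = 32° be the plate's angle to the horizontal; measure y along the incline from where the plane meets the free surface. Vertical depth h = y·sinθ with sinθ = 0.529919.
With the apex up, the centroid sits 2h/3 = 2 × 2/3 = 1.33333 m below the apex, so y_c = 1.1 + 1.33333 = 2.43333 m and h_c = 2.43333 × 0.529919 = 1.28947 m.
A = ½ × 3.2 × 2 = 3.2 m².
Resultant F = γ·h_c·A = 9.81 × 1.28947 × 3.2 = 40.479 kN.

F ≈ 40.48 kN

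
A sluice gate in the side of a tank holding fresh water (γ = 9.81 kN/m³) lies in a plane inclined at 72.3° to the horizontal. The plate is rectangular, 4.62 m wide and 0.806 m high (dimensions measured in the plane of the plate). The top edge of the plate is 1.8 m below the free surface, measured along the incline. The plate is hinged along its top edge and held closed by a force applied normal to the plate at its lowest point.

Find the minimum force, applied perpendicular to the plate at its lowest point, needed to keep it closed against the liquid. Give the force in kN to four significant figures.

P ≈ 40.67 kN

γ = 9.81 kN/m³.
Let θ = 72.3° be the plate's angle to the horizontal; measure y along the incline from where the plane meets the free surface. Vertical depth h = y·sinθ with sinθ = 0.952661.
The centroid lies 0.806/2 = 0.403 m below the top edge, so y_c = 1.8 + 0.403 = 2.203 m and h_c = 2.203 × 0.952661 = 2.09871 m.
A = 4.62 × 0.806 = 3.72372 m².
Resultant F = γ·h_c·A = 9.81 × 2.09871 × 3.72372 = 76.6652 kN.
I_c = b·h³/12 = 4.62 × 0.806³/12 = 0.201589 m⁴.
Centre of pressure: y_p = y_c + I_c/(y_c·A) = 2.203 + 0.201589/(2.203 × 3.72372) = 2.203 + 0.024574 = 2.22757 m along the plane.
The resultant acts 0.403 + 0.024574 = 0.427574 m (along the plate) below the hinge at the top edge, so the moment about the hinge is M = F × 0.427574 = 76.6652 × 0.427574 = 32.78 kN·m.
A normal force at the bottom, 0.806 m from the hinge, must supply this moment: P = 32.78/0.806 = 40.67 kN.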